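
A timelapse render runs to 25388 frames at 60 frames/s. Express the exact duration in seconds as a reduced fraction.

6347/15 seconds

Running time = 25388 ÷ (60) = 25388 × 1/60 = 6347/15 s.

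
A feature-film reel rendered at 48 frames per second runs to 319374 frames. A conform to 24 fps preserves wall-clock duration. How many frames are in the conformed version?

Target frames = source frames × (target rate / source rate) = 319374 × (24)/(48) = 319374 × 1/2 = 159687.

159687 frames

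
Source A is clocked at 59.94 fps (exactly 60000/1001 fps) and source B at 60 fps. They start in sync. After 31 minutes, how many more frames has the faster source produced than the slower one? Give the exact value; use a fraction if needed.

111600/1001 frames

31 min = 1860 s.
A emits 60000/1001 × 1860 = 111600000/1001 frames; B emits 60 × 1860 = 111600.
Difference = 111600/1001 frames (≈ 111.4885); B is ahead of A.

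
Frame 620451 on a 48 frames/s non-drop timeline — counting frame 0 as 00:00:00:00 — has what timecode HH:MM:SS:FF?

620451 ÷ 48 = 12926 full seconds, remainder 3 frames.
12926 s = 3 h 35 min 26 s.
Timecode: 03:35:26:03.

03:35:26:03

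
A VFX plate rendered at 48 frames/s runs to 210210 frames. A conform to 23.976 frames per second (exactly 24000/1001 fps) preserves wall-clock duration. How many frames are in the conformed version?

105000 frames

Target frames = source frames × (target rate / source rate) = 210210 × (24000/1001)/(48) = 210210 × 500/1001 = 105000.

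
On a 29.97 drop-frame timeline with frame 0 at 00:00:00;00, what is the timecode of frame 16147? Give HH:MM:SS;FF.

00:08:58;23

Each 10-minute DF block holds 10 × 60 × 30 − 9 × 2 = 17982 frames. 16147 ÷ 17982 → 0 full blocks, remainder 16147.
Within the partial block the first minute is 1800 frames and each further minute 1798, so 8 further minute boundaries passed. Total skipped labels = 18 × 0 + 2 × 8 = 16.
Non-drop label index = 16147 + 16 = 16163; at 30 labels/s that is 00:08:58:23, i.e. DF 00:08:58;23.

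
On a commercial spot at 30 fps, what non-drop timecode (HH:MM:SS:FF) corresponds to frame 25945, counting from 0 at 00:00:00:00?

25945 ÷ 30 = 864 full seconds, remainder 25 frames.
864 s = 0 h 14 min 24 s.
Timecode: 00:14:24:25.

00:14:24:25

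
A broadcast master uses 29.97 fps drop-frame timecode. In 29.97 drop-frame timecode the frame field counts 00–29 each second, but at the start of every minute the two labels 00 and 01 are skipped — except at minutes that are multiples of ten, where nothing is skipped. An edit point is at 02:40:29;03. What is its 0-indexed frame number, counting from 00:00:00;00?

288585

Complete 10-minute blocks: 16, each 17982 frames → 287712.
Remaining 0 whole minutes in the current block: 0 frames.
Within the current minute: 29 × 30 + 3 = 873. Total = 287712 + 0 + 873 = 288585.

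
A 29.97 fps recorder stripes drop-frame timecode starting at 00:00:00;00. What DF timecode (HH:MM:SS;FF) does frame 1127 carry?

00:00:37;17

Each 10-minute DF block holds 10 × 60 × 30 − 9 × 2 = 17982 frames. 1127 ÷ 17982 → 0 full blocks, remainder 1127.
Within the partial block the first minute is 1800 frames and each further minute 1798, so 0 further minute boundaries passed. Total skipped labels = 18 × 0 + 2 × 0 = 0.
Non-drop label index = 1127 + 0 = 1127; at 30 labels/s that is 00:00:37:17, i.e. DF 00:00:37;17.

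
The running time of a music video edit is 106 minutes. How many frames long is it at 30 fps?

106 min = 6360 s.
Frames = 6360 × 30 = 190800.

190800 frames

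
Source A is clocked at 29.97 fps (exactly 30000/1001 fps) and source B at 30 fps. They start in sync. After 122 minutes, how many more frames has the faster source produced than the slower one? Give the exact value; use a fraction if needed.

122 min = 7320 s.
A emits 30000/1001 × 7320 = 219600000/1001 frames; B emits 30 × 7320 = 219600.
Difference = 219600/1001 frames (≈ 219.3806); B is ahead of A.

219600/1001 frames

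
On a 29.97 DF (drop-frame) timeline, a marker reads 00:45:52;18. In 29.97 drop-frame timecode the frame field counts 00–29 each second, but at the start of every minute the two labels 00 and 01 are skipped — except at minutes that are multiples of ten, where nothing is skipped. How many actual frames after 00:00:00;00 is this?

As if non-drop at 30 labels/s: (0 × 3600 + 45 × 60 + 52) × 30 + 18 = 82578.
Minute boundaries passed: 45; those not divisible by 10: 45 − 4 = 41; dropped labels = 2 × 41 = 82.
Actual frame index = 82578 − 82 = 82496.

82496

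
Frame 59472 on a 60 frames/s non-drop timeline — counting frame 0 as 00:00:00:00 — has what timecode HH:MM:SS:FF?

00:16:31:12

59472 ÷ 60 = 991 full seconds, remainder 12 frames.
991 s = 0 h 16 min 31 s.
Timecode: 00:16:31:12.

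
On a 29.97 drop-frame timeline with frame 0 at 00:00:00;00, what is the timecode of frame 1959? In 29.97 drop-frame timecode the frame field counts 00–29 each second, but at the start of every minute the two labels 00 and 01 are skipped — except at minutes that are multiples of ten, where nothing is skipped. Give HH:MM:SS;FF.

00:01:05;11

Ten DF minutes hold 17982 frames, so frame 1959 lies in block 0 (frames 0–17981) with 1959 frames into that block.
The block's first minute is 1800 frames and the rest 1798 each; 1959 frames reaches minute 1, so 0 × 18 + 1 × 2 = 2 labels have been skipped so far.
Adding those back, label number 1959 + 2 = 1961 at 30 labels/s is 65 s + 11 f = 0 h 1 min 5 s frame 11, i.e. 00:01:05;11.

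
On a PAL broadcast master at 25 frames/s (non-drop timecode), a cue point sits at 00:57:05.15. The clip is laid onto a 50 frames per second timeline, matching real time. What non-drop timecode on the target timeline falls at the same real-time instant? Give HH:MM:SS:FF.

Source frame index: (0×3600 + 57×60 + 5) × 25 + 15 = 85640.
Real time: 85640 / (25) = 17128/5 s.
Target frame: (17128/5) × (50) = 171280.
At 50 labels/s: frame 171280 → 00:57:05:30.

00:57:05:30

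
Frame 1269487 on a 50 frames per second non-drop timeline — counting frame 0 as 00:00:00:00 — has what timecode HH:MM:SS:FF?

07:03:09:37

1269487 ÷ 50 = 25389 full seconds, remainder 37 frames.
25389 s = 7 h 3 min 9 s.
Timecode: 07:03:09:37.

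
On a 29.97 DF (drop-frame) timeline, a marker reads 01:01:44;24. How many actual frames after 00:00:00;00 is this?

As if non-drop at 30 labels/s: (1 × 3600 + 1 × 60 + 44) × 30 + 24 = 111144.
Minute boundaries passed: 61; those not divisible by 10: 61 − 6 = 55; dropped labels = 2 × 55 = 110.
Actual frame index = 111144 − 110 = 111034.

111034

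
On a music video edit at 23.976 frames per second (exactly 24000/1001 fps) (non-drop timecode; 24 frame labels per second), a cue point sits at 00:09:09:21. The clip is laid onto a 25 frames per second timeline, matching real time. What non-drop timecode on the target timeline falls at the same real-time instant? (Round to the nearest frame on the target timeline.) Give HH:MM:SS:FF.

00:09:10:11

Source frame index: (0×3600 + 9×60 + 9) × 24 + 21 = 13197.
Real time: 13197 / (24000/1001) = 4403399/8000 s.
Target frame: (4403399/8000) × (25) = 4403399/320 ≈ 13760.622 → 13761.
At 25 labels/s: frame 13761 → 00:09:10:11.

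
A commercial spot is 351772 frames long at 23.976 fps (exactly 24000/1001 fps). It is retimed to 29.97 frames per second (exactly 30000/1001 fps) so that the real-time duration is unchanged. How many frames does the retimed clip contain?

Target frames = source frames × (target rate / source rate) = 351772 × (30000/1001)/(24000/1001) = 351772 × 5/4 = 439715.

439715 frames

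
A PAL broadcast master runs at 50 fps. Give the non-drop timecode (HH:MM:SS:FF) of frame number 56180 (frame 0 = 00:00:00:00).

00:18:43:30

56180 ÷ 50 = 1123 full seconds, remainder 30 frames.
1123 s = 0 h 18 min 43 s.
Timecode: 00:18:43:30.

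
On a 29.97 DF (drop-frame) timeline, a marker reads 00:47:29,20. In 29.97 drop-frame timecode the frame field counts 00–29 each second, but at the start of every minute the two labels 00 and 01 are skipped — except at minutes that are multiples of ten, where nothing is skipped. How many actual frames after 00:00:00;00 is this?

85404

As if non-drop at 30 labels/s: (0 × 3600 + 47 × 60 + 29) × 30 + 20 = 85490.
Minute boundaries passed: 47; those not divisible by 10: 47 − 4 = 43; dropped labels = 2 × 43 = 86.
Actual frame index = 85490 − 86 = 85404.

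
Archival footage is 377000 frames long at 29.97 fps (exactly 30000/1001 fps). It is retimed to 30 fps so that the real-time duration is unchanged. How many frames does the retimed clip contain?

377377 frames

Target frames = source frames × (target rate / source rate) = 377000 × (30)/(30000/1001) = 377000 × 1001/1000 = 377377.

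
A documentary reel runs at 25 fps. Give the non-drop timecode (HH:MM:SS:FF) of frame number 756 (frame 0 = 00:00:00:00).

00:00:30:06

756 ÷ 25 = 30 full seconds, remainder 6 frames.
30 s = 0 h 0 min 30 s.
Timecode: 00:00:30:06.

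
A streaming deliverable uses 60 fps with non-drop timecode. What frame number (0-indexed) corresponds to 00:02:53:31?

frame 10411

Total seconds to the label: (0 × 3600 + 2 × 60 + 53) = 173.
Frame index = 173 × 60 + 31 = 10411.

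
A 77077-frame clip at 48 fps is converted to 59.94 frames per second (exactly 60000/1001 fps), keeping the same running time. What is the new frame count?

96250 frames

Target frames = source frames × (target rate / source rate) = 77077 × (60000/1001)/(48) = 77077 × 1250/1001 = 96250.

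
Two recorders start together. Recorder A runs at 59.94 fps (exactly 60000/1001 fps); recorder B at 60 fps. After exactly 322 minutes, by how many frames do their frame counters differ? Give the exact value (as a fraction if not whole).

322 min = 19320 s.
A emits 60000/1001 × 19320 = 165600000/143 frames; B emits 60 × 19320 = 1159200.
Difference = 165600/143 frames (≈ 1158.0420); B is ahead of A.

165600/143 frames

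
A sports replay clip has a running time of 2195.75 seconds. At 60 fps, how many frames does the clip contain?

Frames = 2195.75 × 60 = 131745.

131745 frames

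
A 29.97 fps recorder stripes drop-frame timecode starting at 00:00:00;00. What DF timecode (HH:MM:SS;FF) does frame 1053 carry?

00:00:35;03

Each 10-minute DF block holds 10 × 60 × 30 − 9 × 2 = 17982 frames. 1053 ÷ 17982 → 0 full blocks, remainder 1053.
Within the partial block the first minute is 1800 frames and each further minute 1798, so 0 further minute boundaries passed. Total skipped labels = 18 × 0 + 2 × 0 = 0.
Non-drop label index = 1053 + 0 = 1053; at 30 labels/s that is 00:00:35:03, i.e. DF 00:00:35;03.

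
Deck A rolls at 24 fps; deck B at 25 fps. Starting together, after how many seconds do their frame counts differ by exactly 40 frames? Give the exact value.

The gap grows by |25 − 24| = 1 frame per second.
Time for a 40-frame gap: 40 ÷ (1) = 40 s.

40 seconds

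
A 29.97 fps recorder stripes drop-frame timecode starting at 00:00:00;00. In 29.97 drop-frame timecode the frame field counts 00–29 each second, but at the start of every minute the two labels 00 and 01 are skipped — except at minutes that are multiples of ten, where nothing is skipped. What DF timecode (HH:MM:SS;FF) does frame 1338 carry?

00:00:44;18

Each 10-minute DF block holds 10 × 60 × 30 − 9 × 2 = 17982 frames. 1338 ÷ 17982 → 0 full blocks, remainder 1338.
Within the partial block the first minute is 1800 frames and each further minute 1798, so 0 further minute boundaries passed. Total skipped labels = 18 × 0 + 2 × 0 = 0.
Non-drop label index = 1338 + 0 = 1338; at 30 labels/s that is 00:00:44:18, i.e. DF 00:00:44;18.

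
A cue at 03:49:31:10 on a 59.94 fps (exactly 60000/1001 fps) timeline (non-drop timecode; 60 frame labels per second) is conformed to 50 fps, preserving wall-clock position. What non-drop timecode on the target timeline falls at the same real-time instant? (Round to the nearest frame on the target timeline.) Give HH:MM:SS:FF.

03:49:44:47

Source frame index: (3×3600 + 49×60 + 31) × 60 + 10 = 826270.
Real time: 826270 / (60000/1001) = 82709627/6000 s.
Target frame: (82709627/6000) × (50) = 82709627/120 ≈ 689246.892 → 689247.
At 50 labels/s: frame 689247 → 03:49:44:47.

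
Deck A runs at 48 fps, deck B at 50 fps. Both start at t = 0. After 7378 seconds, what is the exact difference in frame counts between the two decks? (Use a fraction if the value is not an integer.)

A emits 48 × 7378 = 354144 frames; B emits 50 × 7378 = 368900.
Difference = 14756 frames; B is ahead of A.

14756 frames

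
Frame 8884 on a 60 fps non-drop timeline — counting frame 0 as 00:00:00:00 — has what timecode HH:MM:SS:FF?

8884 ÷ 60 = 148 full seconds, remainder 4 frames.
148 s = 0 h 2 min 28 s.
Timecode: 00:02:28:04.

00:02:28:04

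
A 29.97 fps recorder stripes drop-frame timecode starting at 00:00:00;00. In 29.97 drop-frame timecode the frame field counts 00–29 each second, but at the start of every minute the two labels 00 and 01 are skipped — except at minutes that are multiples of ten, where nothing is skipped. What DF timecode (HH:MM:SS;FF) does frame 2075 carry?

Each 10-minute DF block holds 10 × 60 × 30 − 9 × 2 = 17982 frames. 2075 ÷ 17982 → 0 full blocks, remainder 2075.
Within the partial block the first minute is 1800 frames and each further minute 1798, so 1 further minute boundary passed. Total skipped labels = 18 × 0 + 2 × 1 = 2.
Non-drop label index = 2075 + 2 = 2077; at 30 labels/s that is 00:01:09:07, i.e. DF 00:01:09;07.

00:01:09;07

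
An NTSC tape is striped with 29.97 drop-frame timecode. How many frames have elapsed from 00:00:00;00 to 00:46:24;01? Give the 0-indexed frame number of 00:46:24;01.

83437

Complete 10-minute blocks: 4, each 17982 frames → 71928.
Remaining 6 whole minutes in the current block: 1800 + 5 × 1798 = 10790 frames.
Within the current minute: 24 × 30 + 1 − 2 = 719 (labels ;00/;01 skipped at this minute). Total = 71928 + 10790 + 719 = 83437.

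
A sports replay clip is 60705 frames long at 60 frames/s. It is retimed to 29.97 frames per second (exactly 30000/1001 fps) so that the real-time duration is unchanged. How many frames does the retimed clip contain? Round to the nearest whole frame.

30322 frames

Frames at target rate = 60705 × (30000/1001) / (60) = 30352500/1001 ≈ 30322.178.
Nearest whole frame: 30322.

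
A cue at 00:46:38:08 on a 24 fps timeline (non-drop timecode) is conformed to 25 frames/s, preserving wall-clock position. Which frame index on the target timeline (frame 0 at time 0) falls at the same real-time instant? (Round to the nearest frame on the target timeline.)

frame 69958

Source frame index: (0×3600 + 46×60 + 38) × 24 + 8 = 67160.
Real time: 67160 / (24) = 8395/3 s.
Target frame: (8395/3) × (25) = 209875/3 ≈ 69958.333 → 69958.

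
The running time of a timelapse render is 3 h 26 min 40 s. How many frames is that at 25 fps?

310000 frames

3 h 26 min 40 s = 12400 s.
Frames = 12400 × 25 = 310000.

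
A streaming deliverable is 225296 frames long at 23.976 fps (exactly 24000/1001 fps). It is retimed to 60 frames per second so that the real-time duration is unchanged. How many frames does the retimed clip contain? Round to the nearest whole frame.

563803 frames

Frames at target rate = 225296 × (60) / (24000/1001) = 14095081/25 ≈ 563803.240.
Nearest whole frame: 563803.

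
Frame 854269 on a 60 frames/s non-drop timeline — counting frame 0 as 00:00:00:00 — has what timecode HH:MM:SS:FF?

854269 ÷ 60 = 14237 full seconds, remainder 49 frames.
14237 s = 3 h 57 min 17 s.
Timecode: 03:57:17:49.

03:57:17:49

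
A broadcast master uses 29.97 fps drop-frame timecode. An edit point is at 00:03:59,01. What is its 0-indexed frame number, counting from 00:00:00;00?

As if non-drop at 30 labels/s: (0 × 3600 + 3 × 60 + 59) × 30 + 1 = 7171.
Minute boundaries passed: 3; those not divisible by 10: 3 − 0 = 3; dropped labels = 2 × 3 = 6.
Actual frame index = 7171 − 6 = 7165.

7165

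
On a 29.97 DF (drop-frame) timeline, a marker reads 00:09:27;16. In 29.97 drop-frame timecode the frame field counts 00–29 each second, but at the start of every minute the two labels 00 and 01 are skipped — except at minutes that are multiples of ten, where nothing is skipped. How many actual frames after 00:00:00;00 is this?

17008

As if non-drop at 30 labels/s: (0 × 3600 + 9 × 60 + 27) × 30 + 16 = 17026.
Minute boundaries passed: 9; those not divisible by 10: 9 − 0 = 9; dropped labels = 2 × 9 = 18.
Actual frame index = 17026 − 18 = 17008.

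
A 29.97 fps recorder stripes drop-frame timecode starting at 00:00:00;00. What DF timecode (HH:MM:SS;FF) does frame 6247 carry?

00:03:28;13

Ten DF minutes hold 17982 frames, so frame 6247 lies in block 0 (frames 0–17981) with 6247 frames into that block.
The block's first minute is 1800 frames and the rest 1798 each; 6247 frames reaches minute 3, so 0 × 18 + 3 × 2 = 6 labels have been skipped so far.
Adding those back, label number 6247 + 6 = 6253 at 30 labels/s is 208 s + 13 f = 0 h 3 min 28 s frame 13, i.e. 00:03:28;13.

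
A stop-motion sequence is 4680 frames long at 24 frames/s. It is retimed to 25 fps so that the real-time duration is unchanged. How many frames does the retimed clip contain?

4875 frames

Target frames = source frames × (target rate / source rate) = 4680 × (25)/(24) = 4680 × 25/24 = 4875.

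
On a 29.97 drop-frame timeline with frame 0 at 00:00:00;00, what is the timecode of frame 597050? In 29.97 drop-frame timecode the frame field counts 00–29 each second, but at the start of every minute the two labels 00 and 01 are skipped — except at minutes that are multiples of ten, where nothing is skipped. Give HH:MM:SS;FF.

Each 10-minute DF block holds 10 × 60 × 30 − 9 × 2 = 17982 frames. 597050 ÷ 17982 → 33 full blocks, remainder 3644.
Within the partial block the first minute is 1800 frames and each further minute 1798, so 2 further minute boundaries passed. Total skipped labels = 18 × 33 + 2 × 2 = 598.
Non-drop label index = 597050 + 598 = 597648; at 30 labels/s that is 05:32:01:18, i.e. DF 05:32:01;18.

05:32:01;18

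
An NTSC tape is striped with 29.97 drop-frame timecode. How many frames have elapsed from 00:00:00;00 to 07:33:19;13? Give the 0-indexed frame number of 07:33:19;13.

As if non-drop at 30 labels/s: (7 × 3600 + 33 × 60 + 19) × 30 + 13 = 815983.
Minute boundaries passed: 453; those not divisible by 10: 453 − 45 = 408; dropped labels = 2 × 408 = 816.
Actual frame index = 815983 − 816 = 815167.

815167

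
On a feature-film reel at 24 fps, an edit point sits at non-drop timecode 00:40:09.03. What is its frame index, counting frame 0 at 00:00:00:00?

Total seconds to the label: (0 × 3600 + 40 × 60 + 9) = 2409.
Frame index = 2409 × 24 + 3 = 57819.

frame 57819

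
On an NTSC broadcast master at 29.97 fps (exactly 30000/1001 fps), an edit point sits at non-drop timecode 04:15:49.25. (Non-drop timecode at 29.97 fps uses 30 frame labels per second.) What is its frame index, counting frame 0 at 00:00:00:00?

Total seconds to the label: (4 × 3600 + 15 × 60 + 49) = 15349.
Frame index = 15349 × 30 + 25 = 460495.

460495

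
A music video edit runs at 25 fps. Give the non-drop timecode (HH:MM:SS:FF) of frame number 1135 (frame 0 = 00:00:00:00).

00:00:45:10

1135 ÷ 25 = 45 full seconds, remainder 10 frames.
45 s = 0 h 0 min 45 s.
Timecode: 00:00:45:10.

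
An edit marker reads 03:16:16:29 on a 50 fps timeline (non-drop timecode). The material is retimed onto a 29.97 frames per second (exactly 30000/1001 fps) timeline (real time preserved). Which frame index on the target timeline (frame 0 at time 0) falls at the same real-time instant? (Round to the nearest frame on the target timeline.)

Source frame index: (3×3600 + 16×60 + 16) × 50 + 29 = 588829.
Real time: 588829 / (50) = 588829/50 s.
Target frame: (588829/50) × (30000/1001) = 353297400/1001 ≈ 352944.456 → 352944.

frame 352944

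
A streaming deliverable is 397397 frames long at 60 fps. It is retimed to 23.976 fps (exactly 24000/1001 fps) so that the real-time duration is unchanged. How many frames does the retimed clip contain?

158800 frames

Target frames = source frames × (target rate / source rate) = 397397 × (24000/1001)/(60) = 397397 × 400/1001 = 158800.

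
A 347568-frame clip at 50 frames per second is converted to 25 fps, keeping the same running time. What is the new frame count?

Target frames = source frames × (target rate / source rate) = 347568 × (25)/(50) = 347568 × 1/2 = 173784.

173784 frames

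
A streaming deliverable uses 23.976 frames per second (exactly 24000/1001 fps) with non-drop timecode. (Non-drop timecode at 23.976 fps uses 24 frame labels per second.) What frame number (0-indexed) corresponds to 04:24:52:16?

frame 381424

Total seconds to the label: (4 × 3600 + 24 × 60 + 52) = 15892.
Frame index = 15892 × 24 + 16 = 381424.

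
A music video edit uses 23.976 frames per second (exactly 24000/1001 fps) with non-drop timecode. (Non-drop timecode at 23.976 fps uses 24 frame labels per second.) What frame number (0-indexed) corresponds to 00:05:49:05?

Total seconds to the label: (0 × 3600 + 5 × 60 + 49) = 349.
Frame index = 349 × 24 + 5 = 8381.

8381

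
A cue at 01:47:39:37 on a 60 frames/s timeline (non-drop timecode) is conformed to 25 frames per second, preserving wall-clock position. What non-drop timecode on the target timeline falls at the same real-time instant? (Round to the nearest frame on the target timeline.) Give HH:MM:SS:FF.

01:47:39:15

Source frame index: (1×3600 + 47×60 + 39) × 60 + 37 = 387577.
Real time: 387577 / (60) = 387577/60 s.
Target frame: (387577/60) × (25) = 1937885/12 ≈ 161490.417 → 161490.
At 25 labels/s: frame 161490 → 01:47:39:15.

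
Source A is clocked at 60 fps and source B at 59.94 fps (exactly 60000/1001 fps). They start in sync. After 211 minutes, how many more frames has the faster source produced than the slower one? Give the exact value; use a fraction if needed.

759600/1001 frames

211 min = 12660 s.
A emits 60 × 12660 = 759600 frames; B emits 60000/1001 × 12660 = 759600000/1001.
Difference = 759600/1001 frames (≈ 758.8412); B is behind A.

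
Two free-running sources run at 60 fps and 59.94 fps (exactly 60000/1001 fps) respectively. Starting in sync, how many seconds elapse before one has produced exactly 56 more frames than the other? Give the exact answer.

The gap grows by |60000/1001 − 60| = 60/1001 frames per second.
Time for a 56-frame gap: 56 ÷ (60/1001) = 14014/15 s.

14014/15 seconds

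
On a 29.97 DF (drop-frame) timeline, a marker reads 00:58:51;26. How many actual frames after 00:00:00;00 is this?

105850

Complete 10-minute blocks: 5, each 17982 frames → 89910.
Remaining 8 whole minutes in the current block: 1800 + 7 × 1798 = 14386 frames.
Within the current minute: 51 × 30 + 26 − 2 = 1554 (labels ;00/;01 skipped at this minute). Total = 89910 + 14386 + 1554 = 105850.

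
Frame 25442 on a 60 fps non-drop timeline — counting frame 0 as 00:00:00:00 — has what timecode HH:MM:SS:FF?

00:07:04:02

25442 ÷ 60 = 424 full seconds, remainder 2 frames.
424 s = 0 h 7 min 4 s.
Timecode: 00:07:04:02.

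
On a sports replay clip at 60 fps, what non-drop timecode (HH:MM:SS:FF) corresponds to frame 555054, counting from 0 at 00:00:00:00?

555054 ÷ 60 = 9250 full seconds, remainder 54 frames.
9250 s = 2 h 34 min 10 s.
Timecode: 02:34:10:54.

02:34:10:54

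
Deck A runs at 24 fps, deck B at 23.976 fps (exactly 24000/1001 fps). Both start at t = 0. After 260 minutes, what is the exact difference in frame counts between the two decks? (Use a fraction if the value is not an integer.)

260 min = 15600 s.
A emits 24 × 15600 = 374400 frames; B emits 24000/1001 × 15600 = 28800000/77.
Difference = 28800/77 frames (≈ 374.0260); B is behind A.

28800/77 frames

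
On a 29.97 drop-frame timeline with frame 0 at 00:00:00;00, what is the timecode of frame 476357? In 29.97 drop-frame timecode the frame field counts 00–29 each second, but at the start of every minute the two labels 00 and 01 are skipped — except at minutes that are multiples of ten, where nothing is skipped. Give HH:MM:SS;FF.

Ten DF minutes hold 17982 frames, so frame 476357 lies in block 26 (frames 467532–485513) with 8825 frames into that block.
The block's first minute is 1800 frames and the rest 1798 each; 8825 frames reaches minute 4, so 26 × 18 + 4 × 2 = 476 labels have been skipped so far.
Adding those back, label number 476357 + 476 = 476833 at 30 labels/s is 15894 s + 13 f = 4 h 24 min 54 s frame 13, i.e. 04:24:54;13.

04:24:54;13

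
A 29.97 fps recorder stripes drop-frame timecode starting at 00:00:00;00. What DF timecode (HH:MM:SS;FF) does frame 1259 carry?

Ten DF minutes hold 17982 frames, so frame 1259 lies in block 0 (frames 0–17981) with 1259 frames into that block.
The block's first minute is 1800 frames and the rest 1798 each; 1259 frames reaches minute 0, so 0 × 18 + 0 × 2 = 0 labels have been skipped so far.
Adding those back, label number 1259 + 0 = 1259 at 30 labels/s is 41 s + 29 f = 0 h 0 min 41 s frame 29, i.e. 00:00:41;29.

00:00:41;29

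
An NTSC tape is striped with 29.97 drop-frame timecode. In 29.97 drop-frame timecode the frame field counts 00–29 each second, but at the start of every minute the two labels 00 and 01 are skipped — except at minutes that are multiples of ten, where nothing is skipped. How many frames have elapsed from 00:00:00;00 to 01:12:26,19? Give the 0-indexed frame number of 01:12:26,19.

130269

Complete 10-minute blocks: 7, each 17982 frames → 125874.
Remaining 2 whole minutes in the current block: 1800 + 1 × 1798 = 3598 frames.
Within the current minute: 26 × 30 + 19 − 2 = 797 (labels ;00/;01 skipped at this minute). Total = 125874 + 3598 + 797 = 130269.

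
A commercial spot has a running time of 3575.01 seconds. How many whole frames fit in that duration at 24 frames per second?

Frames = 3575.01 × 24 = 2145006/25 ≈ 85800.2400.
Complete frames: 85800.

85800 frames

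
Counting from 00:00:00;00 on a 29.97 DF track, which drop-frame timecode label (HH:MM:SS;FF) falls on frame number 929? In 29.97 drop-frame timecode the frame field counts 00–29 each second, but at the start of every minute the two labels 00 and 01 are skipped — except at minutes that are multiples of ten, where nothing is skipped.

Ten DF minutes hold 17982 frames, so frame 929 lies in block 0 (frames 0–17981) with 929 frames into that block.
The block's first minute is 1800 frames and the rest 1798 each; 929 frames reaches minute 0, so 0 × 18 + 0 × 2 = 0 labels have been skipped so far.
Adding those back, label number 929 + 0 = 929 at 30 labels/s is 30 s + 29 f = 0 h 0 min 30 s frame 29, i.e. 00:00:30;29.

00:00:30;29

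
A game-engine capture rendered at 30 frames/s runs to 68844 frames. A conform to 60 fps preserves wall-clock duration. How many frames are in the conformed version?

137688 frames

Target frames = source frames × (target rate / source rate) = 68844 × (60)/(30) = 68844 × 2 = 137688.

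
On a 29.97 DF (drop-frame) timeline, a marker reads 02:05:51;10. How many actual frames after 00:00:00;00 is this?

226314

Complete 10-minute blocks: 12, each 17982 frames → 215784.
Remaining 5 whole minutes in the current block: 1800 + 4 × 1798 = 8992 frames.
Within the current minute: 51 × 30 + 10 − 2 = 1538 (labels ;00/;01 skipped at this minute). Total = 215784 + 8992 + 1538 = 226314.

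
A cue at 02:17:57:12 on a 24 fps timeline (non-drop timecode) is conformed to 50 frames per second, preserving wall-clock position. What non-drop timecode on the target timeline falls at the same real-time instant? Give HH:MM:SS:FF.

Source frame index: (2×3600 + 17×60 + 57) × 24 + 12 = 198660.
Real time: 198660 / (24) = 16555/2 s.
Target frame: (16555/2) × (50) = 413875.
At 50 labels/s: frame 413875 → 02:17:57:25.

02:17:57:25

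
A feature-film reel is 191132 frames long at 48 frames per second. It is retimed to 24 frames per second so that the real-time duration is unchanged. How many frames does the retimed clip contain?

Target frames = source frames × (target rate / source rate) = 191132 × (24)/(48) = 191132 × 1/2 = 95566.

95566 frames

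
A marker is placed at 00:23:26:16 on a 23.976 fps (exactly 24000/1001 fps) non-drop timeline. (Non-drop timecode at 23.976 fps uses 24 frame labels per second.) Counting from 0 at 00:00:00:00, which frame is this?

Total seconds to the label: (0 × 3600 + 23 × 60 + 26) = 1406.
Frame index = 1406 × 24 + 16 = 33760.

frame 33760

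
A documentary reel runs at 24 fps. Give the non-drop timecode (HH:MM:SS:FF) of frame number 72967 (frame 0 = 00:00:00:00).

72967 ÷ 24 = 3040 full seconds, remainder 7 frames.
3040 s = 0 h 50 min 40 s.
Timecode: 00:50:40:07.

00:50:40:07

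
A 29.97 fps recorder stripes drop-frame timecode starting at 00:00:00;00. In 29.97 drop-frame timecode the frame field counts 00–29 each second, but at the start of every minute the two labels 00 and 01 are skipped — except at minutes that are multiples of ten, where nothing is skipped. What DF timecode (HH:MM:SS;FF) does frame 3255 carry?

00:01:48;17

Ten DF minutes hold 17982 frames, so frame 3255 lies in block 0 (frames 0–17981) with 3255 frames into that block.
The block's first minute is 1800 frames and the rest 1798 each; 3255 frames reaches minute 1, so 0 × 18 + 1 × 2 = 2 labels have been skipped so far.
Adding those back, label number 3255 + 2 = 3257 at 30 labels/s is 108 s + 17 f = 0 h 1 min 48 s frame 17, i.e. 00:01:48;17.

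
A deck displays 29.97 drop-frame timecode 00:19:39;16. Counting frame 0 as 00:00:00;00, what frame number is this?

As if non-drop at 30 labels/s: (0 × 3600 + 19 × 60 + 39) × 30 + 16 = 35386.
Minute boundaries passed: 19; those not divisible by 10: 19 − 1 = 18; dropped labels = 2 × 18 = 36.
Actual frame index = 35386 − 36 = 35350.

35350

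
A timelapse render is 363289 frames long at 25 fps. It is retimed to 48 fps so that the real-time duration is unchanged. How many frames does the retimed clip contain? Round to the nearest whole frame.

697515 frames

Frames at target rate = 363289 × (48) / (25) = 17437872/25 ≈ 697514.880.
Nearest whole frame: 697515.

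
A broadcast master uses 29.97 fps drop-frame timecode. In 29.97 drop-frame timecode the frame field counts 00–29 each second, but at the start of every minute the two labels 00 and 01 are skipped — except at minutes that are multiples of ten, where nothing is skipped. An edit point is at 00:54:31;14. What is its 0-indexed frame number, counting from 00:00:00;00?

Complete 10-minute blocks: 5, each 17982 frames → 89910.
Remaining 4 whole minutes in the current block: 1800 + 3 × 1798 = 7194 frames.
Within the current minute: 31 × 30 + 14 − 2 = 942 (labels ;00/;01 skipped at this minute). Total = 89910 + 7194 + 942 = 98046.

98046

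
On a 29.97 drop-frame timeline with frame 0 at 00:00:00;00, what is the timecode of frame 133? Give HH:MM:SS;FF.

Ten DF minutes hold 17982 frames, so frame 133 lies in block 0 (frames 0–17981) with 133 frames into that block.
The block's first minute is 1800 frames and the rest 1798 each; 133 frames reaches minute 0, so 0 × 18 + 0 × 2 = 0 labels have been skipped so far.
Adding those back, label number 133 + 0 = 133 at 30 labels/s is 4 s + 13 f = 0 h 0 min 4 s frame 13, i.e. 00:00:04;13.

00:00:04;13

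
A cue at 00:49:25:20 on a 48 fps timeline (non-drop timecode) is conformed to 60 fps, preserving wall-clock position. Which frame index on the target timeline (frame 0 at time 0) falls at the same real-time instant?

frame 177925

Source frame index: (0×3600 + 49×60 + 25) × 48 + 20 = 142340.
Real time: 142340 / (48) = 35585/12 s.
Target frame: (35585/12) × (60) = 177925.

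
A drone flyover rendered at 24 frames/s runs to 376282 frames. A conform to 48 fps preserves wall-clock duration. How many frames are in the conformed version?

752564 frames

Frames at target rate = 376282 × (48) / (24) = 752564.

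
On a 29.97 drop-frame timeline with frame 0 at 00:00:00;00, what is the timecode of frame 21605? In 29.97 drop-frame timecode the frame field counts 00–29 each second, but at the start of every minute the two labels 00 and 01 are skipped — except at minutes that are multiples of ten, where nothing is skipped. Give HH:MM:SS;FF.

Ten DF minutes hold 17982 frames, so frame 21605 lies in block 1 (frames 17982–35963) with 3623 frames into that block.
The block's first minute is 1800 frames and the rest 1798 each; 3623 frames reaches minute 2, so 1 × 18 + 2 × 2 = 22 labels have been skipped so far.
Adding those back, label number 21605 + 22 = 21627 at 30 labels/s is 720 s + 27 f = 0 h 12 min 0 s frame 27, i.e. 00:12:00;27.

00:12:00;27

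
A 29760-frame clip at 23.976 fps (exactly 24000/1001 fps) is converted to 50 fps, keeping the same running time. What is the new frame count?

62062 frames

Target frames = source frames × (target rate / source rate) = 29760 × (50)/(24000/1001) = 29760 × 1001/480 = 62062.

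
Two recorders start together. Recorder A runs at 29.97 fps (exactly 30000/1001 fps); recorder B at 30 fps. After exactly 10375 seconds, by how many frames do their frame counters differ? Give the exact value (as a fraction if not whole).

311250/1001 frames

A emits 30000/1001 × 10375 = 311250000/1001 frames; B emits 30 × 10375 = 311250.
Difference = 311250/1001 frames (≈ 310.9391); B is ahead of A.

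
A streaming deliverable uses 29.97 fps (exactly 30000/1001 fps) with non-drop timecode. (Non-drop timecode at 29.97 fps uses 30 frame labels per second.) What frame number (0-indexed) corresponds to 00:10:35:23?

Total seconds to the label: (0 × 3600 + 10 × 60 + 35) = 635.
Frame index = 635 × 30 + 23 = 19073.

frame 19073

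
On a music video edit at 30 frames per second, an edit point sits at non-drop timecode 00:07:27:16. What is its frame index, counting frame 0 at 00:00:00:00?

frame 13426

Total seconds to the label: (0 × 3600 + 7 × 60 + 27) = 447.
Frame index = 447 × 30 + 16 = 13426.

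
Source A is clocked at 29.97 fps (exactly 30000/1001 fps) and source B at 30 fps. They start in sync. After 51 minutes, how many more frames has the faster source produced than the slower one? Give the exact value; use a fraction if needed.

51 min = 3060 s.
A emits 30000/1001 × 3060 = 91800000/1001 frames; B emits 30 × 3060 = 91800.
Difference = 91800/1001 frames (≈ 91.7083); B is ahead of A.

91800/1001 frames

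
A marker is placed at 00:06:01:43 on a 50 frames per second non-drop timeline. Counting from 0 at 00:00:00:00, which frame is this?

frame 18093

Total seconds to the label: (0 × 3600 + 6 × 60 + 1) = 361.
Frame index = 361 × 50 + 43 = 18093.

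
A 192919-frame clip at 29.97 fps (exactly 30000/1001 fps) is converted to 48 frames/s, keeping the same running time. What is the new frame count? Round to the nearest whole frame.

Frames at target rate = 192919 × (48) / (30000/1001) = 193111919/625 ≈ 308979.070.
Nearest whole frame: 308979.

308979 frames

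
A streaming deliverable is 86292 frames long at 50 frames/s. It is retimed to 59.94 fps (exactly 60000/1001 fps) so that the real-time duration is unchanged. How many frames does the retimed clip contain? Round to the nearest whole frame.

Frames at target rate = 86292 × (60000/1001) / (50) = 103550400/1001 ≈ 103446.953.
Nearest whole frame: 103447.

103447 frames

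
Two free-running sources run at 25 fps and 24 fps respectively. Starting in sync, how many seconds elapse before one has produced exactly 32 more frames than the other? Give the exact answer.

The gap grows by |24 − 25| = 1 frame per second.
Time for a 32-frame gap: 32 ÷ (1) = 32 s.

32 seconds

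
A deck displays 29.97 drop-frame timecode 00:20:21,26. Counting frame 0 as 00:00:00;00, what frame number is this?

36620

Complete 10-minute blocks: 2, each 17982 frames → 35964.
Remaining 0 whole minutes in the current block: 0 frames.
Within the current minute: 21 × 30 + 26 = 656. Total = 35964 + 0 + 656 = 36620.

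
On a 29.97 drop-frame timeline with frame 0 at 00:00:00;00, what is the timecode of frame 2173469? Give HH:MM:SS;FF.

Each 10-minute DF block holds 10 × 60 × 30 − 9 × 2 = 17982 frames. 2173469 ÷ 17982 → 120 full blocks, remainder 15629.
Within the partial block the first minute is 1800 frames and each further minute 1798, so 8 further minute boundaries passed. Total skipped labels = 18 × 120 + 2 × 8 = 2176.
Non-drop label index = 2173469 + 2176 = 2175645; at 30 labels/s that is 20:08:41:15, i.e. DF 20:08:41;15.

20:08:41;15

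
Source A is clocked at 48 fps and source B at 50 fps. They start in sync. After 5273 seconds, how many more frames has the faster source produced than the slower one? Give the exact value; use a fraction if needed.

10546 frames

A emits 48 × 5273 = 253104 frames; B emits 50 × 5273 = 263650.
Difference = 10546 frames; B is ahead of A.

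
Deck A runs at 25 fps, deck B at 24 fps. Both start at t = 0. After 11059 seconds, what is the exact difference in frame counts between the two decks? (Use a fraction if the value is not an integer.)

11059 frames

A emits 25 × 11059 = 276475 frames; B emits 24 × 11059 = 265416.
Difference = 11059 frames; B is behind A.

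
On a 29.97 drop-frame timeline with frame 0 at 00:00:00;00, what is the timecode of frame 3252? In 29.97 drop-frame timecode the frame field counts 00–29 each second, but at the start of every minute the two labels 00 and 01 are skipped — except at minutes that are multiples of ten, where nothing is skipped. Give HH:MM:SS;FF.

Ten DF minutes hold 17982 frames, so frame 3252 lies in block 0 (frames 0–17981) with 3252 frames into that block.
The block's first minute is 1800 frames and the rest 1798 each; 3252 frames reaches minute 1, so 0 × 18 + 1 × 2 = 2 labels have been skipped so far.
Adding those back, label number 3252 + 2 = 3254 at 30 labels/s is 108 s + 14 f = 0 h 1 min 48 s frame 14, i.e. 00:01:48;14.

00:01:48;14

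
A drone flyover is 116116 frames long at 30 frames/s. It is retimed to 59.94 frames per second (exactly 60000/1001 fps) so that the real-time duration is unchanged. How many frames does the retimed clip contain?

232000 frames

Target frames = source frames × (target rate / source rate) = 116116 × (60000/1001)/(30) = 116116 × 2000/1001 = 232000.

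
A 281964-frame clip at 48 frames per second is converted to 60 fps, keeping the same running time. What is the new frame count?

Target frames = source frames × (target rate / source rate) = 281964 × (60)/(48) = 281964 × 5/4 = 352455.

352455 frames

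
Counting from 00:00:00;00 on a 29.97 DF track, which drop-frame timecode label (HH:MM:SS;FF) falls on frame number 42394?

00:23:34;16

Each 10-minute DF block holds 10 × 60 × 30 − 9 × 2 = 17982 frames. 42394 ÷ 17982 → 2 full blocks, remainder 6430.
Within the partial block the first minute is 1800 frames and each further minute 1798, so 3 further minute boundaries passed. Total skipped labels = 18 × 2 + 2 × 3 = 42.
Non-drop label index = 42394 + 42 = 42436; at 30 labels/s that is 00:23:34:16, i.e. DF 00:23:34;16.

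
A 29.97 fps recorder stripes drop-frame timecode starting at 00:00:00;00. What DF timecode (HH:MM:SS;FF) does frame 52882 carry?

Each 10-minute DF block holds 10 × 60 × 30 − 9 × 2 = 17982 frames. 52882 ÷ 17982 → 2 full blocks, remainder 16918.
Within the partial block the first minute is 1800 frames and each further minute 1798, so 9 further minute boundaries passed. Total skipped labels = 18 × 2 + 2 × 9 = 54.
Non-drop label index = 52882 + 54 = 52936; at 30 labels/s that is 00:29:24:16, i.e. DF 00:29:24;16.

00:29:24;16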